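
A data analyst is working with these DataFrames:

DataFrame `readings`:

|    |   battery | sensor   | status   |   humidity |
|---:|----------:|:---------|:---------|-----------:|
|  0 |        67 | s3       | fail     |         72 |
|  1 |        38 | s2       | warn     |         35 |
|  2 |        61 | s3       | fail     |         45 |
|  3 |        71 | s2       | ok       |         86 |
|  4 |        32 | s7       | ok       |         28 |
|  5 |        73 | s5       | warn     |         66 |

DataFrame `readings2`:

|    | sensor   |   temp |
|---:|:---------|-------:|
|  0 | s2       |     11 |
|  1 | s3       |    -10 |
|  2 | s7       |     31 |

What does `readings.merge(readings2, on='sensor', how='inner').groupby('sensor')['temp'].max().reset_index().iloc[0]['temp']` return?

11

merge on 'sensor' (how='inner') → 5 rows:
   battery sensor status  humidity  temp
0       67     s3   fail        72   -10
1       38     s2   warn        35    11
2       61     s3   fail        45   -10
3       71     s2     ok        86    11
4       32     s7     ok        28    31
group by sensor, max of temp:
sensor
s2    11
s3   -10
s7    31
Name: temp, dtype: int64
reset_index():
  sensor  temp
0     s2    11
1     s3   -10
2     s7    31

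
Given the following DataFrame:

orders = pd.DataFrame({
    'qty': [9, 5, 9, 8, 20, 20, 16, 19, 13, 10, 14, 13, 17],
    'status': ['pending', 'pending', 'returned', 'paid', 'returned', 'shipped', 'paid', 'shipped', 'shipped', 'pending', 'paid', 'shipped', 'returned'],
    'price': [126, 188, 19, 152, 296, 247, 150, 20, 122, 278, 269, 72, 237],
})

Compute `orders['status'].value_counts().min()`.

value_counts of status:
status
shipped     4
pending     3
returned    3
paid        3
Name: count, dtype: int64
The min of the resulting series is 3.

3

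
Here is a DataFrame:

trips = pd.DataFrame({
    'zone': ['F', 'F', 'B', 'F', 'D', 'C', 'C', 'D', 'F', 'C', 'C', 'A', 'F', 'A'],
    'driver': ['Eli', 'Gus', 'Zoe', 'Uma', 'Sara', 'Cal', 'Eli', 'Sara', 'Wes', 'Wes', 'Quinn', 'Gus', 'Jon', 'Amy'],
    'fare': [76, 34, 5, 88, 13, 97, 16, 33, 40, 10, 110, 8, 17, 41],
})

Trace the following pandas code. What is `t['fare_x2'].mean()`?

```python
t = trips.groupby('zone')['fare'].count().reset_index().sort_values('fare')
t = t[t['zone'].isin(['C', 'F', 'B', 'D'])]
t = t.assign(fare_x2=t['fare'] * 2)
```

6.0

group by zone, count of fare:
zone
A    2
B    1
C    4
D    2
F    5
Name: fare, dtype: int64
reset_index():
  zone  fare
0    A     2
1    B     1
2    C     4
3    D     2
4    F     5
sort by fare:
  zone  fare
1    B     1
0    A     2
3    D     2
2    C     4
4    F     5
filter rows where zone in ['C', 'F', 'B', 'D']:
  zone  fare
1    B     1
3    D     2
2    C     4
4    F     5
add column fare_x2 = t['fare'] * 2:
  zone  fare  fare_x2
1    B     1        2
3    D     2        4
2    C     4        8
4    F     5       10
mean of column 'fare_x2' → 6.0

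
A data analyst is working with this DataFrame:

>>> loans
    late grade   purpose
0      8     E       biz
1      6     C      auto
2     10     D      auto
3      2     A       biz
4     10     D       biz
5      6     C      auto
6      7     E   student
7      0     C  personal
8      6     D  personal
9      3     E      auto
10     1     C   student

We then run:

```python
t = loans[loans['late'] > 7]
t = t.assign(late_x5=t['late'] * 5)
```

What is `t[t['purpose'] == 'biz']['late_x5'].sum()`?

90

filter rows where late > 7:
   late grade purpose
0     8     E     biz
2    10     D    auto
4    10     D     biz
add column late_x5 = t['late'] * 5:
   late grade purpose  late_x5
0     8     E     biz       40
2    10     D    auto       50
4    10     D     biz       50
filter rows where purpose == 'biz':
   late grade purpose  late_x5
0     8     E     biz       40
4    10     D     biz       50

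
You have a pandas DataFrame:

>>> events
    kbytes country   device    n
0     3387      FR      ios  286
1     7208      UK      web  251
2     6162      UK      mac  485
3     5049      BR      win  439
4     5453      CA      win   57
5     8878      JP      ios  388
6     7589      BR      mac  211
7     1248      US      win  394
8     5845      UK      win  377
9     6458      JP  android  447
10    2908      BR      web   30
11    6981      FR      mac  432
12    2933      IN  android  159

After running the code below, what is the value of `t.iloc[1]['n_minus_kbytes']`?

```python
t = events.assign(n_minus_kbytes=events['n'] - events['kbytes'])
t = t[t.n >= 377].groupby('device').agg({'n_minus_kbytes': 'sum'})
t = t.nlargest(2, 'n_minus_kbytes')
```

add column n_minus_kbytes = events['n'] - events['kbytes']:
    kbytes country   device    n  n_minus_kbytes
0     3387      FR      ios  286           -3101
1     7208      UK      web  251           -6957
2     6162      UK      mac  485           -5677
3     5049      BR      win  439           -4610
4     5453      CA      win   57           -5396
5     8878      JP      ios  388           -8490
6     7589      BR      mac  211           -7378
7     1248      US      win  394            -854
8     5845      UK      win  377           -5468
9     6458      JP  android  447           -6011
10    2908      BR      web   30           -2878
11    6981      FR      mac  432           -6549
12    2933      IN  android  159           -2774
filter rows where n >= 377:
    kbytes country   device    n  n_minus_kbytes
2     6162      UK      mac  485           -5677
3     5049      BR      win  439           -4610
5     8878      JP      ios  388           -8490
7     1248      US      win  394            -854
8     5845      UK      win  377           -5468
9     6458      JP  android  447           -6011
11    6981      FR      mac  432           -6549
group by device, sum of n_minus_kbytes:
         n_minus_kbytes
device                 
android           -6011
ios               -8490
mac              -12226
win              -10932
take 2 rows with largest n_minus_kbytes:
         n_minus_kbytes
device                 
android           -6011
ios               -8490
Hence -8490.

-8490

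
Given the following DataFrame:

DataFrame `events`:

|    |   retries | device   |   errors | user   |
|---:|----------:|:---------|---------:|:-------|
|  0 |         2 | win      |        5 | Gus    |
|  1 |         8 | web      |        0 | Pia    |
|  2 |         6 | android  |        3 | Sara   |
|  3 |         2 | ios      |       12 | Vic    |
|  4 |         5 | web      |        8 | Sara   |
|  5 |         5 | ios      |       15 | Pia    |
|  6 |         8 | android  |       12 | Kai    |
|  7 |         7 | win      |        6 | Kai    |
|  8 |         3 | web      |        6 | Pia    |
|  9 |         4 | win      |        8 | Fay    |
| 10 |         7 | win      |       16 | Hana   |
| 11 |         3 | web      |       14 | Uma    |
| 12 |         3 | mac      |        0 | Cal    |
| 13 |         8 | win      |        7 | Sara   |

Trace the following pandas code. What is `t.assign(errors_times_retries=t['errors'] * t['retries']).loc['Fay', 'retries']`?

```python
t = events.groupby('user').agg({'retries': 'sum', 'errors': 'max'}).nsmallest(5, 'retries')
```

4

group by user: sum(retries), max(errors):
      retries  errors
user                 
Cal         3       0
Fay         4       8
Gus         2       5
Hana        7      16
Kai        15      12
Pia        16      15
Sara       19       8
Uma         3      14
Vic         2      12
take 5 rows with smallest retries:
      retries  errors
user                 
Gus         2       5
Vic         2      12
Cal         3       0
Uma         3      14
Fay         4       8
add column errors_times_retries = t['errors'] * t['retries']:
      retries  errors  errors_times_retries
user                                       
Gus         2       5                    10
Vic         2      12                    24
Cal         3       0                     0
Uma         3      14                    42
Fay         4       8                    32
Reading off the value at row 'Fay', column 'retries', we get 4.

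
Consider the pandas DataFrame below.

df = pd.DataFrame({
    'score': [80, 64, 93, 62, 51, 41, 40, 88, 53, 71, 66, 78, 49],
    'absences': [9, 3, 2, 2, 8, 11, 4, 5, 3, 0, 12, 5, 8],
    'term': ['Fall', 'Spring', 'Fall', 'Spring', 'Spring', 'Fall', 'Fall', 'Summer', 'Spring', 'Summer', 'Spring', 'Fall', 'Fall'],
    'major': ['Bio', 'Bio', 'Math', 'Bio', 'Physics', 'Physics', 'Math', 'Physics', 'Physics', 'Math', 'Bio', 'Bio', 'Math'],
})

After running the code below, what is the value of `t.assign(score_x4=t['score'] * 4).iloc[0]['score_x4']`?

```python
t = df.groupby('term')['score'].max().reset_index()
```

372

group by term, max of score:
term
Fall      93
Spring    66
Summer    88
Name: score, dtype: int64
reset_index():
     term  score
0    Fall     93
1  Spring     66
2  Summer     88
add column score_x4 = t['score'] * 4:
     term  score  score_x4
0    Fall     93       372
1  Spring     66       264
2  Summer     88       352
value at position 0, column 'score_x4' → 372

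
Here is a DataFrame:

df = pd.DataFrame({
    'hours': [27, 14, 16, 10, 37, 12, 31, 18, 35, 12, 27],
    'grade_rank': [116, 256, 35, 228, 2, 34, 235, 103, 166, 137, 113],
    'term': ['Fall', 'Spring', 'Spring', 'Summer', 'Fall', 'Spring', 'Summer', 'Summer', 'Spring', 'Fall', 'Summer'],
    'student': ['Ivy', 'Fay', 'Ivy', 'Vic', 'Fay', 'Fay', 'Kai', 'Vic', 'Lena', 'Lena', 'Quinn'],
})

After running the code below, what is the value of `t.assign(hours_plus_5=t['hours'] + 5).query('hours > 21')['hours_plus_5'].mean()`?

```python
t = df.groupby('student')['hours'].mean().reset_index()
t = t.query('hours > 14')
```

group by student, mean of hours:
student
Fay      21.0
Ivy      21.5
Kai      31.0
Lena     23.5
Quinn    27.0
Vic      14.0
Name: hours, dtype: float64
reset_index():
  student  hours
0     Fay   21.0
1     Ivy   21.5
2     Kai   31.0
3    Lena   23.5
4   Quinn   27.0
5     Vic   14.0
filter rows where hours > 14:
  student  hours
0     Fay   21.0
1     Ivy   21.5
2     Kai   31.0
3    Lena   23.5
4   Quinn   27.0
add column hours_plus_5 = t['hours'] + 5:
  student  hours  hours_plus_5
0     Fay   21.0          26.0
1     Ivy   21.5          26.5
2     Kai   31.0          36.0
3    Lena   23.5          28.5
4   Quinn   27.0          32.0
filter rows where hours > 21:
  student  hours  hours_plus_5
1     Ivy   21.5          26.5
2     Kai   31.0          36.0
3    Lena   23.5          28.5
4   Quinn   27.0          32.0

30.75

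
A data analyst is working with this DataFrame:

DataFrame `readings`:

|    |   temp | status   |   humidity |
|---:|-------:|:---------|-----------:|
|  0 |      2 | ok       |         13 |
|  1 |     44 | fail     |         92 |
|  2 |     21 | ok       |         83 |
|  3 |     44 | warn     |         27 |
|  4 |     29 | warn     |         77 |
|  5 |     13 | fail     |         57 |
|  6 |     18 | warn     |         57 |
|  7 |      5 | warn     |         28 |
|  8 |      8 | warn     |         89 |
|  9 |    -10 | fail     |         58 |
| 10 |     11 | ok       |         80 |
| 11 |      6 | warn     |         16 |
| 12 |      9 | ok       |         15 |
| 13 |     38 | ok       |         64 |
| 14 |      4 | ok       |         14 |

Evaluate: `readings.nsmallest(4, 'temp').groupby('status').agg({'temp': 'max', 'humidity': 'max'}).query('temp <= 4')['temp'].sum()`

take 4 rows with smallest temp:
    temp status  humidity
9    -10   fail        58
0      2     ok        13
14     4     ok        14
7      5   warn        28
group by status: max(temp), max(humidity):
        temp  humidity
status                
fail     -10        58
ok         4        14
warn       5        28
filter rows where temp <= 4:
        temp  humidity
status                
fail     -10        58
ok         4        14
Taking the sum of column 'temp' gives -6.

-6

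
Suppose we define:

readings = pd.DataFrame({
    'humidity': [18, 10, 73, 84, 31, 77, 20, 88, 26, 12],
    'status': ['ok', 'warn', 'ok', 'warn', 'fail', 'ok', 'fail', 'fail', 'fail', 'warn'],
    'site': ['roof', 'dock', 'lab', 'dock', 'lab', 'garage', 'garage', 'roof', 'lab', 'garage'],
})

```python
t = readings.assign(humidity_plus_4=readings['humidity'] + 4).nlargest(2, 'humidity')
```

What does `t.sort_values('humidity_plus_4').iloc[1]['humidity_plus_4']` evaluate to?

add column humidity_plus_4 = readings['humidity'] + 4:
   humidity status    site  humidity_plus_4
0        18     ok    roof               22
1        10   warn    dock               14
2        73     ok     lab               77
3        84   warn    dock               88
4        31   fail     lab               35
5        77     ok  garage               81
6        20   fail  garage               24
7        88   fail    roof               92
8        26   fail     lab               30
9        12   warn  garage               16
take 2 rows with largest humidity:
   humidity status  site  humidity_plus_4
7        88   fail  roof               92
3        84   warn  dock               88
sort by humidity_plus_4:
   humidity status  site  humidity_plus_4
3        84   warn  dock               88
7        88   fail  roof               92

92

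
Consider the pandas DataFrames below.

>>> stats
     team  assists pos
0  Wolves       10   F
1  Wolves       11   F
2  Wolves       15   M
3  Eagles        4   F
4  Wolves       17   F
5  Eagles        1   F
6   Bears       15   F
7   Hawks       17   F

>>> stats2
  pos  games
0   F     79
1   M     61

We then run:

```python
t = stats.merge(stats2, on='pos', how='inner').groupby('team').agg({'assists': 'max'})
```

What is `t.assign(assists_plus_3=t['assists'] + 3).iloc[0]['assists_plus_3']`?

merge on 'pos' (how='inner') → 8 rows:
     team  assists pos  games
0  Wolves       10   F     79
1  Wolves       11   F     79
2  Wolves       15   M     61
3  Eagles        4   F     79
4  Wolves       17   F     79
5  Eagles        1   F     79
6   Bears       15   F     79
7   Hawks       17   F     79
group by team, max of assists:
        assists
team           
Bears        15
Eagles        4
Hawks        17
Wolves       17
add column assists_plus_3 = t['assists'] + 3:
        assists  assists_plus_3
team                           
Bears        15              18
Eagles        4               7
Hawks        17              20
Wolves       17              20
So iloc[0]['assists_plus_3'] = 18.

18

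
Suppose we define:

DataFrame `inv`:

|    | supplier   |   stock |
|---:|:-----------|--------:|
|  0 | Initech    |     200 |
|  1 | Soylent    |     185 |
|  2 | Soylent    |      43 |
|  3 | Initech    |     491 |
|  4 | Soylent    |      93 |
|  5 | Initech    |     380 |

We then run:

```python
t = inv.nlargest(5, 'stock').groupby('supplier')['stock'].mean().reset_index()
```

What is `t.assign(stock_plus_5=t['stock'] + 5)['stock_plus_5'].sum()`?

506.0

take 5 rows with largest stock:
  supplier  stock
3  Initech    491
5  Initech    380
0  Initech    200
1  Soylent    185
4  Soylent     93
group by supplier, mean of stock:
supplier
Initech    357.0
Soylent    139.0
Name: stock, dtype: float64
reset_index():
  supplier  stock
0  Initech  357.0
1  Soylent  139.0
add column stock_plus_5 = t['stock'] + 5:
  supplier  stock  stock_plus_5
0  Initech  357.0         362.0
1  Soylent  139.0         144.0
Then the sum of column 'stock_plus_5': 506.0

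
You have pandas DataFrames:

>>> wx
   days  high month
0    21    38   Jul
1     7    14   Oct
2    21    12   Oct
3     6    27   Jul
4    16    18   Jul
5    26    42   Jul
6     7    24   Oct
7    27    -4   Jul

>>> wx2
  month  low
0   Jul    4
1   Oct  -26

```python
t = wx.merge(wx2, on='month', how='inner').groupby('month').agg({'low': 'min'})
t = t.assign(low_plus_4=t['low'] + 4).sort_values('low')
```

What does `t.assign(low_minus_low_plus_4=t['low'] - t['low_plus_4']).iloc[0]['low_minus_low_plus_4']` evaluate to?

-4

merge on 'month' (how='inner') → 8 rows:
   days  high month  low
0    21    38   Jul    4
1     7    14   Oct  -26
2    21    12   Oct  -26
3     6    27   Jul    4
4    16    18   Jul    4
5    26    42   Jul    4
6     7    24   Oct  -26
7    27    -4   Jul    4
group by month, min of low:
       low
month     
Jul      4
Oct    -26
add column low_plus_4 = t['low'] + 4:
       low  low_plus_4
month                 
Jul      4           8
Oct    -26         -22
sort by low:
       low  low_plus_4
month                 
Oct    -26         -22
Jul      4           8
add column low_minus_low_plus_4 = t['low'] - t['low_plus_4']:
       low  low_plus_4  low_minus_low_plus_4
month                                       
Oct    -26         -22                    -4
Jul      4           8                    -4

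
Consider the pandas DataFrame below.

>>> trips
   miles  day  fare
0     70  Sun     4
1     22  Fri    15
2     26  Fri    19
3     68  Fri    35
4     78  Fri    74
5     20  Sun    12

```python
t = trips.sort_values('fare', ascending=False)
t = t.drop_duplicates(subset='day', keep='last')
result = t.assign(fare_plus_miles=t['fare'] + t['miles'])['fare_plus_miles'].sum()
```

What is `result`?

sort by fare descending:
   miles  day  fare
4     78  Fri    74
3     68  Fri    35
2     26  Fri    19
1     22  Fri    15
5     20  Sun    12
0     70  Sun     4
drop duplicate day (keep=last):
   miles  day  fare
1     22  Fri    15
0     70  Sun     4
add column fare_plus_miles = t['fare'] + t['miles']:
   miles  day  fare  fare_plus_miles
1     22  Fri    15               37
0     70  Sun     4               74
Finally, sum of column 'fare_plus_miles' = 111.

111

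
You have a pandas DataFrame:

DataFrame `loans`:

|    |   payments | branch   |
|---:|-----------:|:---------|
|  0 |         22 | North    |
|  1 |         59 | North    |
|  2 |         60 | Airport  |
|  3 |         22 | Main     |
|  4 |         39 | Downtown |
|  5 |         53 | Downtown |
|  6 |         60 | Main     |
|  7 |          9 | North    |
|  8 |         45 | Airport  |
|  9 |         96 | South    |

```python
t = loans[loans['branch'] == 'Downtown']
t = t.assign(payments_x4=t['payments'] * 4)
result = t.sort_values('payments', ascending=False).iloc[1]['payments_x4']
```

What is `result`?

156

filter rows where branch == 'Downtown':
   payments    branch
4        39  Downtown
5        53  Downtown
add column payments_x4 = t['payments'] * 4:
   payments    branch  payments_x4
4        39  Downtown          156
5        53  Downtown          212
sort by payments descending:
   payments    branch  payments_x4
5        53  Downtown          212
4        39  Downtown          156
The value at position 1, column 'payments_x4' is 156.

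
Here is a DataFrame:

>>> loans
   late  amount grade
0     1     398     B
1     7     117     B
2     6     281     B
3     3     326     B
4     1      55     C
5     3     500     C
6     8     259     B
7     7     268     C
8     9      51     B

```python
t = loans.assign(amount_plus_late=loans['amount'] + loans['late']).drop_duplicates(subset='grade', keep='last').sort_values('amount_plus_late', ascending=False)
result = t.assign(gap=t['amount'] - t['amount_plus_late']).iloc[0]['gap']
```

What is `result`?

add column amount_plus_late = loans['amount'] + loans['late']:
   late  amount grade  amount_plus_late
0     1     398     B               399
1     7     117     B               124
2     6     281     B               287
3     3     326     B               329
4     1      55     C                56
5     3     500     C               503
6     8     259     B               267
7     7     268     C               275
8     9      51     B                60
drop duplicate grade (keep=last):
   late  amount grade  amount_plus_late
7     7     268     C               275
8     9      51     B                60
sort by amount_plus_late descending:
   late  amount grade  amount_plus_late
7     7     268     C               275
8     9      51     B                60
add column gap = t['amount'] - t['amount_plus_late']:
   late  amount grade  amount_plus_late  gap
7     7     268     C               275   -7
8     9      51     B                60   -9
Reading off the value at position 0, column 'gap', we get -7.

-7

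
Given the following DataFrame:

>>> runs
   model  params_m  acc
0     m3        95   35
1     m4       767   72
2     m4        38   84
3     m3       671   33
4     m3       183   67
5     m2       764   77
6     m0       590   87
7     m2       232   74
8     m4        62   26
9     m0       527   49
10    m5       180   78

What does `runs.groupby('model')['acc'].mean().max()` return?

78.0

group by model, mean of acc:
model
m0    68.000000
m2    75.500000
m3    45.000000
m4    60.666667
m5    78.000000
Name: acc, dtype: float64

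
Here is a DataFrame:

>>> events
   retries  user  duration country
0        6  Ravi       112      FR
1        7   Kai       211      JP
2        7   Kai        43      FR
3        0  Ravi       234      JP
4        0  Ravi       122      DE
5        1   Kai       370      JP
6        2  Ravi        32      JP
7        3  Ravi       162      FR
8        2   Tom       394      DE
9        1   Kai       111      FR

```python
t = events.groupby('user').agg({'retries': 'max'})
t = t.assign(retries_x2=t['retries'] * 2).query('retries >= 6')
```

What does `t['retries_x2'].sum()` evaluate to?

26

group by user, max of retries:
      retries
user         
Kai         7
Ravi        6
Tom         2
add column retries_x2 = t['retries'] * 2:
      retries  retries_x2
user                     
Kai         7          14
Ravi        6          12
Tom         2           4
filter rows where retries >= 6:
      retries  retries_x2
user                     
Kai         7          14
Ravi        6          12
So sum() = 26.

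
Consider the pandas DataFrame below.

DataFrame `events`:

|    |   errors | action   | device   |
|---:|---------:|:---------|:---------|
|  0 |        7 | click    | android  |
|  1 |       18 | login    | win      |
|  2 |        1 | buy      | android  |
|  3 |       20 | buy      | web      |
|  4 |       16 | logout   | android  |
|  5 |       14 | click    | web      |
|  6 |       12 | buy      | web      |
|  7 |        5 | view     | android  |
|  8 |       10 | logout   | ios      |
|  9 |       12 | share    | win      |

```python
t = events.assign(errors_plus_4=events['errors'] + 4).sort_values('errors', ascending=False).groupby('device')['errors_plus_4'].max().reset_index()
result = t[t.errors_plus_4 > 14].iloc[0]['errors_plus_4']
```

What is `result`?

add column errors_plus_4 = events['errors'] + 4:
   errors  action   device  errors_plus_4
0       7   click  android             11
1      18   login      win             22
2       1     buy  android              5
3      20     buy      web             24
4      16  logout  android             20
5      14   click      web             18
6      12     buy      web             16
7       5    view  android              9
8      10  logout      ios             14
9      12   share      win             16
sort by errors descending:
   errors  action   device  errors_plus_4
3      20     buy      web             24
1      18   login      win             22
4      16  logout  android             20
5      14   click      web             18
6      12     buy      web             16
9      12   share      win             16
8      10  logout      ios             14
0       7   click  android             11
7       5    view  android              9
2       1     buy  android              5
group by device, max of errors_plus_4:
device
android    20
ios        14
web        24
win        22
Name: errors_plus_4, dtype: int64
reset_index():
    device  errors_plus_4
0  android             20
1      ios             14
2      web             24
3      win             22
filter rows where errors_plus_4 > 14:
    device  errors_plus_4
0  android             20
2      web             24
3      win             22
Then the value at position 0, column 'errors_plus_4': 20

20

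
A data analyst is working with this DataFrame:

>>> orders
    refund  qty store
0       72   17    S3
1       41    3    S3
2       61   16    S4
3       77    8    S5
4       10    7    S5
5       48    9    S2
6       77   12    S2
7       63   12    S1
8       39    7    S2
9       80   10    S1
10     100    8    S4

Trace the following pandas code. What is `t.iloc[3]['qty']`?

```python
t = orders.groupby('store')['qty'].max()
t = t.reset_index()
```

16

group by store, max of qty:
store
S1    12
S2    12
S3    17
S4    16
S5     8
Name: qty, dtype: int64
reset_index():
  store  qty
0    S1   12
1    S2   12
2    S3   17
3    S4   16
4    S5    8
Reading off the value at position 3, column 'qty', we get 16.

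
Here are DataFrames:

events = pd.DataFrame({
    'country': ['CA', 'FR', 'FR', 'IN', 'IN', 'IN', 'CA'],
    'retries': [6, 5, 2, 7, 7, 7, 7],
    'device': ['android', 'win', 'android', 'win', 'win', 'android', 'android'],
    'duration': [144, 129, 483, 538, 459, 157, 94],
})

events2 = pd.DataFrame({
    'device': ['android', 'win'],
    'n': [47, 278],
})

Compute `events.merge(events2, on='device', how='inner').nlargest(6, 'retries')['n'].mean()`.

merge on 'device' (how='inner') → 7 rows:
  country  retries   device  duration    n
0      CA        6  android       144   47
1      FR        5      win       129  278
2      FR        2  android       483   47
3      IN        7      win       538  278
4      IN        7      win       459  278
5      IN        7  android       157   47
6      CA        7  android        94   47
take 6 rows with largest retries:
  country  retries   device  duration    n
3      IN        7      win       538  278
4      IN        7      win       459  278
5      IN        7  android       157   47
6      CA        7  android        94   47
0      CA        6  android       144   47
1      FR        5      win       129  278
Finally, mean of column 'n' = 162.5.

162.5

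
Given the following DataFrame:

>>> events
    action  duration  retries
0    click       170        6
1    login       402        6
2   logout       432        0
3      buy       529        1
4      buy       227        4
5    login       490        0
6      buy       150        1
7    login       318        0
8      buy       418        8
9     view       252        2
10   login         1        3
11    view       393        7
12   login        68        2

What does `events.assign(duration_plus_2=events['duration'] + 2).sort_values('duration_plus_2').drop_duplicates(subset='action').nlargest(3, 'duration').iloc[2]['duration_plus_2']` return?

172

add column duration_plus_2 = events['duration'] + 2:
    action  duration  retries  duration_plus_2
0    click       170        6              172
1    login       402        6              404
2   logout       432        0              434
3      buy       529        1              531
4      buy       227        4              229
5    login       490        0              492
6      buy       150        1              152
7    login       318        0              320
8      buy       418        8              420
9     view       252        2              254
10   login         1        3                3
11    view       393        7              395
12   login        68        2               70
sort by duration_plus_2:
    action  duration  retries  duration_plus_2
10   login         1        3                3
12   login        68        2               70
6      buy       150        1              152
0    click       170        6              172
4      buy       227        4              229
9     view       252        2              254
7    login       318        0              320
11    view       393        7              395
1    login       402        6              404
8      buy       418        8              420
2   logout       432        0              434
5    login       490        0              492
3      buy       529        1              531
drop duplicate action (keep=first):
    action  duration  retries  duration_plus_2
10   login         1        3                3
6      buy       150        1              152
0    click       170        6              172
9     view       252        2              254
2   logout       432        0              434
take 3 rows with largest duration:
   action  duration  retries  duration_plus_2
2  logout       432        0              434
9    view       252        2              254
0   click       170        6              172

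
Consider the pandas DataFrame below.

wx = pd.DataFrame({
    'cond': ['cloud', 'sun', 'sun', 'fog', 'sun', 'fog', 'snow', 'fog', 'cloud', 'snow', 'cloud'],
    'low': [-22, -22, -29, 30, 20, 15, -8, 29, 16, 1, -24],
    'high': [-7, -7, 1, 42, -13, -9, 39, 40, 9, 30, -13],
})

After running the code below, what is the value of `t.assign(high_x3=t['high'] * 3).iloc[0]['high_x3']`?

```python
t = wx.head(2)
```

-21

take first 2 rows:
    cond  low  high
0  cloud  -22    -7
1    sun  -22    -7
add column high_x3 = t['high'] * 3:
    cond  low  high  high_x3
0  cloud  -22    -7      -21
1    sun  -22    -7      -21
Finally, value at position 0, column 'high_x3' = -21.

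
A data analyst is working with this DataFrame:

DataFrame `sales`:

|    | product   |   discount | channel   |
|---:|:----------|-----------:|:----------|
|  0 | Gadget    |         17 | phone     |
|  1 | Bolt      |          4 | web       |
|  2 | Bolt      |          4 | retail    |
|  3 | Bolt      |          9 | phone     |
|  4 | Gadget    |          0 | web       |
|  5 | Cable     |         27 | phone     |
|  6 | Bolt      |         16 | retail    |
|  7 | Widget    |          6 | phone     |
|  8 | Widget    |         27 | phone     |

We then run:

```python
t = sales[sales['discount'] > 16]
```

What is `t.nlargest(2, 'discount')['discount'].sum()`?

filter rows where discount > 16:
  product  discount channel
0  Gadget        17   phone
5   Cable        27   phone
8  Widget        27   phone
take 2 rows with largest discount:
  product  discount channel
5   Cable        27   phone
8  Widget        27   phone
Finally, sum of column 'discount' = 54.

54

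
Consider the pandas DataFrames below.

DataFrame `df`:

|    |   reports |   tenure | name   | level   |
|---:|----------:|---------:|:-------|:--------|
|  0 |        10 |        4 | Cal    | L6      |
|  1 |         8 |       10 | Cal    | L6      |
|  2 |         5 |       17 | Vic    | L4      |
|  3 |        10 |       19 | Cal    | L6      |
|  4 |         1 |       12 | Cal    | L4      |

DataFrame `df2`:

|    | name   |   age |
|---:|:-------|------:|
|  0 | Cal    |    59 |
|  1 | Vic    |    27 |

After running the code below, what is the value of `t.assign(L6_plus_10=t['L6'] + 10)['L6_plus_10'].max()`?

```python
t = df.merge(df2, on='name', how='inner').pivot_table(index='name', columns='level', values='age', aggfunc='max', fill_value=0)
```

69

merge on 'name' (how='inner') → 5 rows:
   reports  tenure name level  age
0       10       4  Cal    L6   59
1        8      10  Cal    L6   59
2        5      17  Vic    L4   27
3       10      19  Cal    L6   59
4        1      12  Cal    L4   59
pivot: rows=name, cols=level, max(age):
level  L4  L6
name         
Cal    59  59
Vic    27   0
add column L6_plus_10 = t['L6'] + 10:
level  L4  L6  L6_plus_10
name                     
Cal    59  59          69
Vic    27   0          10
The max of column 'L6_plus_10' is 69.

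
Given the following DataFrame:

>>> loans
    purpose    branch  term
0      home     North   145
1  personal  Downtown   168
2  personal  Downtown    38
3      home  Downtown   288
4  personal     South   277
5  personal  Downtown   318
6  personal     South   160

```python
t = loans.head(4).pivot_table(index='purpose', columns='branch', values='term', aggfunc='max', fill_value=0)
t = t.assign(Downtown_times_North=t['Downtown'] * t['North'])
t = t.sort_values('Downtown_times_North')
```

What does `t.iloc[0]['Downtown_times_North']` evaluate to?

0

take first 4 rows:
    purpose    branch  term
0      home     North   145
1  personal  Downtown   168
2  personal  Downtown    38
3      home  Downtown   288
pivot: rows=purpose, cols=branch, max(term):
branch    Downtown  North
purpose                  
home           288    145
personal       168      0
add column Downtown_times_North = t['Downtown'] * t['North']:
branch    Downtown  North  Downtown_times_North
purpose                                        
home           288    145                 41760
personal       168      0                     0
sort by Downtown_times_North:
branch    Downtown  North  Downtown_times_North
purpose                                        
personal       168      0                     0
home           288    145                 41760
Reading off the value at position 0, column 'Downtown_times_North', we get 0.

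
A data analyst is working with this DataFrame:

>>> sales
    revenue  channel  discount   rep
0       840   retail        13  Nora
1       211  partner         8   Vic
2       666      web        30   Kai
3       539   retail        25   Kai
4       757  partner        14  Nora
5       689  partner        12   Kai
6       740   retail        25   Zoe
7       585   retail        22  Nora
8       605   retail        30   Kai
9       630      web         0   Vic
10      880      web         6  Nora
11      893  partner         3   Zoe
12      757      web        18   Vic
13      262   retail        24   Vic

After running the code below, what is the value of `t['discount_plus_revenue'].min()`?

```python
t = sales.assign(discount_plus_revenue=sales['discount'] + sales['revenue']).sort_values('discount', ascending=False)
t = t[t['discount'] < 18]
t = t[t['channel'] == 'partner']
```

219

add column discount_plus_revenue = sales['discount'] + sales['revenue']:
    revenue  channel  discount   rep  discount_plus_revenue
0       840   retail        13  Nora                    853
1       211  partner         8   Vic                    219
2       666      web        30   Kai                    696
3       539   retail        25   Kai                    564
4       757  partner        14  Nora                    771
5       689  partner        12   Kai                    701
6       740   retail        25   Zoe                    765
7       585   retail        22  Nora                    607
8       605   retail        30   Kai                    635
9       630      web         0   Vic                    630
10      880      web         6  Nora                    886
11      893  partner         3   Zoe                    896
12      757      web        18   Vic                    775
13      262   retail        24   Vic                    286
sort by discount descending:
    revenue  channel  discount   rep  discount_plus_revenue
2       666      web        30   Kai                    696
8       605   retail        30   Kai                    635
3       539   retail        25   Kai                    564
6       740   retail        25   Zoe                    765
13      262   retail        24   Vic                    286
7       585   retail        22  Nora                    607
12      757      web        18   Vic                    775
4       757  partner        14  Nora                    771
0       840   retail        13  Nora                    853
5       689  partner        12   Kai                    701
1       211  partner         8   Vic                    219
10      880      web         6  Nora                    886
11      893  partner         3   Zoe                    896
9       630      web         0   Vic                    630
filter rows where discount < 18:
    revenue  channel  discount   rep  discount_plus_revenue
4       757  partner        14  Nora                    771
0       840   retail        13  Nora                    853
5       689  partner        12   Kai                    701
1       211  partner         8   Vic                    219
10      880      web         6  Nora                    886
11      893  partner         3   Zoe                    896
9       630      web         0   Vic                    630
filter rows where channel == 'partner':
    revenue  channel  discount   rep  discount_plus_revenue
4       757  partner        14  Nora                    771
5       689  partner        12   Kai                    701
1       211  partner         8   Vic                    219
11      893  partner         3   Zoe                    896
Finally, min of column 'discount_plus_revenue' = 219.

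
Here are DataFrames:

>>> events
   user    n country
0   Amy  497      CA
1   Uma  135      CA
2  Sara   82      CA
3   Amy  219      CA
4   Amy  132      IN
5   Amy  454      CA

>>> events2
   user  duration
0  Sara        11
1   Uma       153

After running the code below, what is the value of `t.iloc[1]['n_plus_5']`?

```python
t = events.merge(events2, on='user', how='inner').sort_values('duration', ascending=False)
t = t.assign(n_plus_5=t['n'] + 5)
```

merge on 'user' (how='inner') → 2 rows:
   user    n country  duration
0   Uma  135      CA       153
1  Sara   82      CA        11
sort by duration descending:
   user    n country  duration
0   Uma  135      CA       153
1  Sara   82      CA        11
add column n_plus_5 = t['n'] + 5:
   user    n country  duration  n_plus_5
0   Uma  135      CA       153       140
1  Sara   82      CA        11        87
The value at position 1, column 'n_plus_5' is 87.

87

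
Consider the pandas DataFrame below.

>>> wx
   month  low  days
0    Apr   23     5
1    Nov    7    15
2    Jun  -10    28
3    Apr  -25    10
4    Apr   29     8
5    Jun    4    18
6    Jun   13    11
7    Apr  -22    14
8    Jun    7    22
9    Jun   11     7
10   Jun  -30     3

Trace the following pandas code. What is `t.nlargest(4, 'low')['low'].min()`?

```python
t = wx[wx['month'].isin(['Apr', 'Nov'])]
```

-22

filter rows where month in ['Apr', 'Nov']:
  month  low  days
0   Apr   23     5
1   Nov    7    15
3   Apr  -25    10
4   Apr   29     8
7   Apr  -22    14
take 4 rows with largest low:
  month  low  days
4   Apr   29     8
0   Apr   23     5
1   Nov    7    15
7   Apr  -22    14
So min() = -22.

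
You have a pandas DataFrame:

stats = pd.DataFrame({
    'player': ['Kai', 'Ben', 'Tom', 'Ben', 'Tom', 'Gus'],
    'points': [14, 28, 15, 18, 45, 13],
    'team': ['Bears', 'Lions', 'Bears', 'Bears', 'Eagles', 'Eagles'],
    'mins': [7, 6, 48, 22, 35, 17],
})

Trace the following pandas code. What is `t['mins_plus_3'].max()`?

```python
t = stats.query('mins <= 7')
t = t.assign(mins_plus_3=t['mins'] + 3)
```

filter rows where mins <= 7:
  player  points   team  mins
0    Kai      14  Bears     7
1    Ben      28  Lions     6
add column mins_plus_3 = t['mins'] + 3:
  player  points   team  mins  mins_plus_3
0    Kai      14  Bears     7           10
1    Ben      28  Lions     6            9

10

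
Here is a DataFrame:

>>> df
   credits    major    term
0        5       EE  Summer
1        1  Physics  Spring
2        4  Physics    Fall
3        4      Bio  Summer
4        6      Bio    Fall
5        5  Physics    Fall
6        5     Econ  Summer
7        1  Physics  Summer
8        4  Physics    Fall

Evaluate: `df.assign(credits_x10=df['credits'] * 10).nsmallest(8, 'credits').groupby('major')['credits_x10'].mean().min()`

add column credits_x10 = df['credits'] * 10:
   credits    major    term  credits_x10
0        5       EE  Summer           50
1        1  Physics  Spring           10
2        4  Physics    Fall           40
3        4      Bio  Summer           40
4        6      Bio    Fall           60
5        5  Physics    Fall           50
6        5     Econ  Summer           50
7        1  Physics  Summer           10
8        4  Physics    Fall           40
take 8 rows with smallest credits:
   credits    major    term  credits_x10
1        1  Physics  Spring           10
7        1  Physics  Summer           10
2        4  Physics    Fall           40
3        4      Bio  Summer           40
8        4  Physics    Fall           40
0        5       EE  Summer           50
5        5  Physics    Fall           50
6        5     Econ  Summer           50
group by major, mean of credits_x10:
major
Bio        40.0
EE         50.0
Econ       50.0
Physics    30.0
Name: credits_x10, dtype: float64
Then the min of the resulting series: 30.0

30.0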